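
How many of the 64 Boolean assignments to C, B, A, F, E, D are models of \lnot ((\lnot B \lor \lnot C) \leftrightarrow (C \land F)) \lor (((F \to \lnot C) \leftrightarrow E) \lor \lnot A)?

60

Initial set: {(\lnot ((\lnot B \lor \lnot C) \leftrightarrow (C \land F)) \lor (((F \to \lnot C) \leftrightarrow E) \lor \lnot A))}.
(\lnot ((\lnot B \lor \lnot C) \leftrightarrow (C \land F)) \lor (((F \to \lnot C) \leftrightarrow E) \lor \lnot A)): β-rule — branch into \lnot ((\lnot B \lor \lnot C) \leftrightarrow (C \land F))  //  (((F \to \lnot C) \leftrightarrow E) \lor \lnot A).
  branch 1 (add \lnot ((\lnot B \lor \lnot C) \leftrightarrow (C \land F))):
    \lnot ((\lnot B \lor \lnot C) \leftrightarrow (C \land F)): β-rule — branch into (\lnot B \lor \lnot C), \lnot (C \land F)  //  \lnot (\lnot B \lor \lnot C), (C \land F).
      branch 1.1 (add (\lnot B \lor \lnot C), \lnot (C \land F)):
        (\lnot B \lor \lnot C): β-rule — branch into \lnot B  //  \lnot C.
          branch 1.1.1 (add \lnot B):
            \lnot (C \land F): β-rule — branch into \lnot C  //  \lnot F.
              branch 1.1.1.1 (add \lnot C):
                ○ open, literals {B=F, C=F}.
              branch 1.1.1.2 (add \lnot F):
                ○ open, literals {B=F, F=F}.
          branch 1.1.2 (add \lnot C):
            \lnot (C \land F): β-rule — branch into \lnot C  //  \lnot F.
              branch 1.1.2.1 (add \lnot C):
                ○ open, literals {C=F}.
              branch 1.1.2.2 (add \lnot F):
                ○ open, literals {C=F, F=F}.
      branch 1.2 (add \lnot (\lnot B \lor \lnot C), (C \land F)):
        \lnot (\lnot B \lor \lnot C): α-rule — add \lnot \lnot B, \lnot \lnot C.
        (C \land F): α-rule — add C, F.
        ○ open, literals {B=T, C=T, F=T}.
  branch 2 (add (((F \to \lnot C) \leftrightarrow E) \lor \lnot A)):
    (((F \to \lnot C) \leftrightarrow E) \lor \lnot A): β-rule — branch into ((F \to \lnot C) \leftrightarrow E)  //  \lnot A.
      branch 2.1 (add ((F \to \lnot C) \leftrightarrow E)):
        ((F \to \lnot C) \leftrightarrow E): β-rule — branch into (F \to \lnot C), E  //  \lnot (F \to \lnot C), \lnot E.
          branch 2.1.1 (add (F \to \lnot C), E):
            (F \to \lnot C): β-rule — branch into \lnot F  //  \lnot C.
              branch 2.1.1.1 (add \lnot F):
                ○ open, literals {E=T, F=F}.
              branch 2.1.1.2 (add \lnot C):
                ○ open, literals {C=F, E=T}.
          branch 2.1.2 (add \lnot (F \to \lnot C), \lnot E):
            \lnot (F \to \lnot C): α-rule — add F, \lnot \lnot C.
            ○ open, literals {C=T, E=F, F=T}.
      branch 2.2 (add \lnot A):
        ○ open, literals {A=F}.
0 branches closed, 9 open.
Each open branch fixes some atoms; the unmentioned ones are free. Counting distinct full assignments: branch {B=F, C=F} (A, F, E, D) contributes 16 new; branch {B=F, F=F} (C, A, E, D) contributes 8 new; branch {C=F} (B, A, F, E, D) contributes 16 new; branch {C=F, F=F} (B, A, E, D) contributes 0 new; branch {B=T, C=T, F=T} (A, E, D) contributes 8 new; branch {E=T, F=F} (C, B, A, D) contributes 4 new; branch {C=F, E=T} (B, A, F, D) contributes 0 new; branch {C=T, E=F, F=T} (B, A, D) contributes 4 new; branch {A=F} (C, B, F, E, D) contributes 4 new. Total: 60.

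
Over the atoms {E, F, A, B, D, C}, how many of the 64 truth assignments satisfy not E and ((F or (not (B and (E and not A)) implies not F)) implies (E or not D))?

Initial set: {T (not E and ((F or (not (B and (E and not A)) implies not F)) implies (E or not D)))}.
T (not E and ((F or (not (B and (E and not A)) implies not F)) implies (E or not D))): α-rule — add T not E, T ((F or (not (B and (E and not A)) implies not F)) implies (E or not D)).
T ((F or (not (B and (E and not A)) implies not F)) implies (E or not D)): β-rule — branch into F (F or (not (B and (E and not A)) implies not F))  //  T (E or not D).
  branch 1 (add F (F or (not (B and (E and not A)) implies not F))):
    F (F or (not (B and (E and not A)) implies not F)): α-rule — add F F, F (not (B and (E and not A)) implies not F).
    F (not (B and (E and not A)) implies not F): α-rule — add T not (B and (E and not A)), F not F.
    × closes — contains both F and not F.
  branch 2 (add T (E or not D)):
    T (E or not D): β-rule — branch into T E  //  T not D.
      branch 2.1 (add T E):
        × closes — contains both E and not E.
      branch 2.2 (add T not D):
        ○ open, literals {D=0, E=0}.
2 branches closed, 1 open.
Each open branch fixes some atoms; the unmentioned ones are free. Counting distinct full assignments: branch {D=0, E=0} (F, A, B, C) contributes 16 new. Total: 16.

16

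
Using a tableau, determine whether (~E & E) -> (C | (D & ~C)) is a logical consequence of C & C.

Yes

Initial set: {T (C & C); F ((~E & E) -> (C | (D & ~C)))}.
T (C & C): α-rule — add T C, T C.
F ((~E & E) -> (C | (D & ~C))): α-rule — add T (~E & E), F (C | (D & ~C)).
T (~E & E): α-rule — add T ~E, T E.
× closes — contains both E and ~E.
All 1 branch closes.
Every branch closed, so the premises entail the conclusion.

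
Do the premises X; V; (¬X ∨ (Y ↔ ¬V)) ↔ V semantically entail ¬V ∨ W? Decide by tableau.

No

Initial set: {X; V; ((¬X ∨ (Y ↔ ¬V)) ↔ V); ¬(¬V ∨ W)}.
¬(¬V ∨ W): α-rule — add ¬¬V, ¬W.
((¬X ∨ (Y ↔ ¬V)) ↔ V): β-rule — branch into (¬X ∨ (Y ↔ ¬V)), V  //  ¬(¬X ∨ (Y ↔ ¬V)), ¬V.
  branch 1 (add (¬X ∨ (Y ↔ ¬V)), V):
    (¬X ∨ (Y ↔ ¬V)): β-rule — branch into ¬X  //  (Y ↔ ¬V).
      branch 1.1 (add ¬X):
        × closes — contains both X and ¬X.
      branch 1.2 (add (Y ↔ ¬V)):
        (Y ↔ ¬V): β-rule — branch into Y, ¬V  //  ¬Y, ¬¬V.
          branch 1.2.1 (add Y, ¬V):
            × closes — contains both V and ¬V.
          branch 1.2.2 (add ¬Y, ¬¬V):
            ○ open, literals {V=true, W=false, X=true, Y=false}.
  branch 2 (add ¬(¬X ∨ (Y ↔ ¬V)), ¬V):
    × closes — contains both V and ¬V.
3 branches closed, 1 open.
An open branch gives a countermodel: V=true, W=false, X=true, Y=false (unmentioned atoms arbitrary); the premises hold there but the conclusion fails.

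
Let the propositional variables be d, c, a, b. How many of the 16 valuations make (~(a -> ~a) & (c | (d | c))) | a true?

8

Initial set: {((~(a -> ~a) & (c | (d | c))) | a)}.
((~(a -> ~a) & (c | (d | c))) | a): β-rule — branch into (~(a -> ~a) & (c | (d | c)))  //  a.
  branch 1 (add (~(a -> ~a) & (c | (d | c)))):
    (~(a -> ~a) & (c | (d | c))): α-rule — add ~(a -> ~a), (c | (d | c)).
    ~(a -> ~a): α-rule — add a, ~~a.
    (c | (d | c)): β-rule — branch into c  //  (d | c).
      branch 1.1 (add c):
        ○ open, literals {a=T, c=T}.
      branch 1.2 (add (d | c)):
        (d | c): β-rule — branch into d  //  c.
          branch 1.2.1 (add d):
            ○ open, literals {a=T, d=T}.
          branch 1.2.2 (add c):
            ○ open, literals {a=T, c=T}.
  branch 2 (add a):
    ○ open, literals {a=T}.
0 branches closed, 4 open.
Each open branch fixes some atoms; the unmentioned ones are free. Counting distinct full assignments: branch {a=T, c=T} (d, b) contributes 4 new; branch {a=T, d=T} (c, b) contributes 2 new; branch {a=T, c=T} (d, b) contributes 0 new; branch {a=T} (d, c, b) contributes 2 new. Total: 8.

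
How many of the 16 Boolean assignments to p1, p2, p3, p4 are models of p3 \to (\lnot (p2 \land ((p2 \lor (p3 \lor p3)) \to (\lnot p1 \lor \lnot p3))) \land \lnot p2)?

12

Initial set: {T (p3 \to (\lnot (p2 \land ((p2 \lor (p3 \lor p3)) \to (\lnot p1 \lor \lnot p3))) \land \lnot p2))}.
T (p3 \to (\lnot (p2 \land ((p2 \lor (p3 \lor p3)) \to (\lnot p1 \lor \lnot p3))) \land \lnot p2)): β-rule — branch into F p3  //  T (\lnot (p2 \land ((p2 \lor (p3 \lor p3)) \to (\lnot p1 \lor \lnot p3))) \land \lnot p2).
  branch 1 (add F p3):
    ○ open, literals {p3=0}.
  branch 2 (add T (\lnot (p2 \land ((p2 \lor (p3 \lor p3)) \to (\lnot p1 \lor \lnot p3))) \land \lnot p2)):
    T (\lnot (p2 \land ((p2 \lor (p3 \lor p3)) \to (\lnot p1 \lor \lnot p3))) \land \lnot p2): α-rule — add T \lnot (p2 \land ((p2 \lor (p3 \lor p3)) \to (\lnot p1 \lor \lnot p3))), T \lnot p2.
    T \lnot (p2 \land ((p2 \lor (p3 \lor p3)) \to (\lnot p1 \lor \lnot p3))): β-rule — branch into F p2  //  F ((p2 \lor (p3 \lor p3)) \to (\lnot p1 \lor \lnot p3)).
      branch 2.1 (add F p2):
        ○ open, literals {p2=0}.
      branch 2.2 (add F ((p2 \lor (p3 \lor p3)) \to (\lnot p1 \lor \lnot p3))):
        F ((p2 \lor (p3 \lor p3)) \to (\lnot p1 \lor \lnot p3)): α-rule — add T (p2 \lor (p3 \lor p3)), F (\lnot p1 \lor \lnot p3).
        F (\lnot p1 \lor \lnot p3): α-rule — add F \lnot p1, F \lnot p3.
        T (p2 \lor (p3 \lor p3)): β-rule — branch into T p2  //  T (p3 \lor p3).
          branch 2.2.1 (add T p2):
            × closes — contains both p2 and \lnot p2.
          branch 2.2.2 (add T (p3 \lor p3)):
            T (p3 \lor p3): β-rule — branch into T p3  //  T p3.
              branch 2.2.2.1 (add T p3):
                ○ open, literals {p1=1, p2=0, p3=1}.
              branch 2.2.2.2 (add T p3):
                ○ open, literals {p1=1, p2=0, p3=1}.
1 branch closed, 4 open.
Each open branch fixes some atoms; the unmentioned ones are free. Counting distinct full assignments: branch {p3=0} (p1, p2, p4) contributes 8 new; branch {p2=0} (p1, p3, p4) contributes 4 new; branch {p1=1, p2=0, p3=1} (p4) contributes 0 new; branch {p1=1, p2=0, p3=1} (p4) contributes 0 new. Total: 12.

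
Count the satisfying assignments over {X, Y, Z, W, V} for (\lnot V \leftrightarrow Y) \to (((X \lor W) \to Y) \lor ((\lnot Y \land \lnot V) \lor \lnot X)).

28

Initial set: {T ((\lnot V \leftrightarrow Y) \to (((X \lor W) \to Y) \lor ((\lnot Y \land \lnot V) \lor \lnot X)))}.
T ((\lnot V \leftrightarrow Y) \to (((X \lor W) \to Y) \lor ((\lnot Y \land \lnot V) \lor \lnot X))): β-rule — branch into F (\lnot V \leftrightarrow Y)  //  T (((X \lor W) \to Y) \lor ((\lnot Y \land \lnot V) \lor \lnot X)).
  branch 1 (add F (\lnot V \leftrightarrow Y)):
    F (\lnot V \leftrightarrow Y): β-rule — branch into T \lnot V, F Y  //  F \lnot V, T Y.
      branch 1.1 (add T \lnot V, F Y):
        ○ open, literals {V=F, Y=F}.
      branch 1.2 (add F \lnot V, T Y):
        ○ open, literals {V=T, Y=T}.
  branch 2 (add T (((X \lor W) \to Y) \lor ((\lnot Y \land \lnot V) \lor \lnot X))):
    T (((X \lor W) \to Y) \lor ((\lnot Y \land \lnot V) \lor \lnot X)): β-rule — branch into T ((X \lor W) \to Y)  //  T ((\lnot Y \land \lnot V) \lor \lnot X).
      branch 2.1 (add T ((X \lor W) \to Y)):
        T ((X \lor W) \to Y): β-rule — branch into F (X \lor W)  //  T Y.
          branch 2.1.1 (add F (X \lor W)):
            F (X \lor W): α-rule — add F X, F W.
            ○ open, literals {W=F, X=F}.
          branch 2.1.2 (add T Y):
            ○ open, literals {Y=T}.
      branch 2.2 (add T ((\lnot Y \land \lnot V) \lor \lnot X)):
        T ((\lnot Y \land \lnot V) \lor \lnot X): β-rule — branch into T (\lnot Y \land \lnot V)  //  T \lnot X.
          branch 2.2.1 (add T (\lnot Y \land \lnot V)):
            T (\lnot Y \land \lnot V): α-rule — add T \lnot Y, T \lnot V.
            ○ open, literals {V=F, Y=F}.
          branch 2.2.2 (add T \lnot X):
            ○ open, literals {X=F}.
0 branches closed, 6 open.
Each open branch fixes some atoms; the unmentioned ones are free. Counting distinct full assignments: branch {V=F, Y=F} (X, Z, W) contributes 8 new; branch {V=T, Y=T} (X, Z, W) contributes 8 new; branch {W=F, X=F} (Y, Z, V) contributes 4 new; branch {Y=T} (X, Z, W, V) contributes 6 new; branch {V=F, Y=F} (X, Z, W) contributes 0 new; branch {X=F} (Y, Z, W, V) contributes 2 new. Total: 28.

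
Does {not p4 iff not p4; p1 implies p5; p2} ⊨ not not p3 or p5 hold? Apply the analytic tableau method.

Initial set: {(not p4 iff not p4); (p1 implies p5); p2; not (not not p3 or p5)}.
not (not not p3 or p5): α-rule — add not not not p3, not p5.
not not not p3: drop double negation, giving not p3.
(not p4 iff not p4): β-rule — branch into not p4, not p4  //  not not p4, not not p4.
  branch 1 (add not p4, not p4):
    (p1 implies p5): β-rule — branch into not p1  //  p5.
      branch 1.1 (add not p1):
        ○ open, literals {p1=F, p2=T, p3=F, p4=F, p5=F}.
      branch 1.2 (add p5):
        × closes — contains both p5 and not p5.
  branch 2 (add not not p4, not not p4):
    (p1 implies p5): β-rule — branch into not p1  //  p5.
      branch 2.1 (add not p1):
        ○ open, literals {p1=F, p2=T, p3=F, p4=T, p5=F}.
      branch 2.2 (add p5):
        × closes — contains both p5 and not p5.
2 branches closed, 2 open.
An open branch gives a countermodel: p1=F, p2=T, p3=F, p4=F, p5=F (unmentioned atoms arbitrary); the premises hold there but the conclusion fails.

No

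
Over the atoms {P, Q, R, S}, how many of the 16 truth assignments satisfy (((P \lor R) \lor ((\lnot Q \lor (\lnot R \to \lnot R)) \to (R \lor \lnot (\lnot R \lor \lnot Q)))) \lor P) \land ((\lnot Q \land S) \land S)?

Initial set: {((((P \lor R) \lor ((\lnot Q \lor (\lnot R \to \lnot R)) \to (R \lor \lnot (\lnot R \lor \lnot Q)))) \lor P) \land ((\lnot Q \land S) \land S))}.
((((P \lor R) \lor ((\lnot Q \lor (\lnot R \to \lnot R)) \to (R \lor \lnot (\lnot R \lor \lnot Q)))) \lor P) \land ((\lnot Q \land S) \land S)): α-rule — add (((P \lor R) \lor ((\lnot Q \lor (\lnot R \to \lnot R)) \to (R \lor \lnot (\lnot R \lor \lnot Q)))) \lor P), ((\lnot Q \land S) \land S).
((\lnot Q \land S) \land S): α-rule — add (\lnot Q \land S), S.
(\lnot Q \land S): α-rule — add \lnot Q, S.
(((P \lor R) \lor ((\lnot Q \lor (\lnot R \to \lnot R)) \to (R \lor \lnot (\lnot R \lor \lnot Q)))) \lor P): β-rule — branch into ((P \lor R) \lor ((\lnot Q \lor (\lnot R \to \lnot R)) \to (R \lor \lnot (\lnot R \lor \lnot Q))))  //  P.
  branch 1 (add ((P \lor R) \lor ((\lnot Q \lor (\lnot R \to \lnot R)) \to (R \lor \lnot (\lnot R \lor \lnot Q))))):
    ((P \lor R) \lor ((\lnot Q \lor (\lnot R \to \lnot R)) \to (R \lor \lnot (\lnot R \lor \lnot Q)))): β-rule — branch into (P \lor R)  //  ((\lnot Q \lor (\lnot R \to \lnot R)) \to (R \lor \lnot (\lnot R \lor \lnot Q))).
      branch 1.1 (add (P \lor R)):
        (P \lor R): β-rule — branch into P  //  R.
          branch 1.1.1 (add P):
            ○ open, literals {P=true, Q=false, S=true}.
          branch 1.1.2 (add R):
            ○ open, literals {Q=false, R=true, S=true}.
      branch 1.2 (add ((\lnot Q \lor (\lnot R \to \lnot R)) \to (R \lor \lnot (\lnot R \lor \lnot Q)))):
        ((\lnot Q \lor (\lnot R \to \lnot R)) \to (R \lor \lnot (\lnot R \lor \lnot Q))): β-rule — branch into \lnot (\lnot Q \lor (\lnot R \to \lnot R))  //  (R \lor \lnot (\lnot R \lor \lnot Q)).
          branch 1.2.1 (add \lnot (\lnot Q \lor (\lnot R \to \lnot R))):
            \lnot (\lnot Q \lor (\lnot R \to \lnot R)): α-rule — add \lnot \lnot Q, \lnot (\lnot R \to \lnot R).
            × closes — contains both Q and \lnot Q.
          branch 1.2.2 (add (R \lor \lnot (\lnot R \lor \lnot Q))):
            (R \lor \lnot (\lnot R \lor \lnot Q)): β-rule — branch into R  //  \lnot (\lnot R \lor \lnot Q).
              branch 1.2.2.1 (add R):
                ○ open, literals {Q=false, R=true, S=true}.
              branch 1.2.2.2 (add \lnot (\lnot R \lor \lnot Q)):
                \lnot (\lnot R \lor \lnot Q): α-rule — add \lnot \lnot R, \lnot \lnot Q.
                × closes — contains both Q and \lnot Q.
  branch 2 (add P):
    ○ open, literals {P=true, Q=false, S=true}.
2 branches closed, 4 open.
Each open branch fixes some atoms; the unmentioned ones are free. Counting distinct full assignments: branch {P=true, Q=false, S=true} (R) contributes 2 new; branch {Q=false, R=true, S=true} (P) contributes 1 new; branch {Q=false, R=true, S=true} (P) contributes 0 new; branch {P=true, Q=false, S=true} (R) contributes 0 new. Total: 3.

3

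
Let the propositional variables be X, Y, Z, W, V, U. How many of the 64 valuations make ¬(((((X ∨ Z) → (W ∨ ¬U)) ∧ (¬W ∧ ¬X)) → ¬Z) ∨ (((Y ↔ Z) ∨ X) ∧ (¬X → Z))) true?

Initial set: {¬(((((X ∨ Z) → (W ∨ ¬U)) ∧ (¬W ∧ ¬X)) → ¬Z) ∨ (((Y ↔ Z) ∨ X) ∧ (¬X → Z)))}.
¬(((((X ∨ Z) → (W ∨ ¬U)) ∧ (¬W ∧ ¬X)) → ¬Z) ∨ (((Y ↔ Z) ∨ X) ∧ (¬X → Z))): α-rule — add ¬((((X ∨ Z) → (W ∨ ¬U)) ∧ (¬W ∧ ¬X)) → ¬Z), ¬(((Y ↔ Z) ∨ X) ∧ (¬X → Z)).
¬((((X ∨ Z) → (W ∨ ¬U)) ∧ (¬W ∧ ¬X)) → ¬Z): α-rule — add (((X ∨ Z) → (W ∨ ¬U)) ∧ (¬W ∧ ¬X)), ¬¬Z.
(((X ∨ Z) → (W ∨ ¬U)) ∧ (¬W ∧ ¬X)): α-rule — add ((X ∨ Z) → (W ∨ ¬U)), (¬W ∧ ¬X).
(¬W ∧ ¬X): α-rule — add ¬W, ¬X.
¬(((Y ↔ Z) ∨ X) ∧ (¬X → Z)): β-rule — branch into ¬((Y ↔ Z) ∨ X)  //  ¬(¬X → Z).
  branch 1 (add ¬((Y ↔ Z) ∨ X)):
    ¬((Y ↔ Z) ∨ X): α-rule — add ¬(Y ↔ Z), ¬X.
    ((X ∨ Z) → (W ∨ ¬U)): β-rule — branch into ¬(X ∨ Z)  //  (W ∨ ¬U).
      branch 1.1 (add ¬(X ∨ Z)):
        ¬(X ∨ Z): α-rule — add ¬X, ¬Z.
        × closes — contains both Z and ¬Z.
      branch 1.2 (add (W ∨ ¬U)):
        ¬(Y ↔ Z): β-rule — branch into Y, ¬Z  //  ¬Y, Z.
          branch 1.2.1 (add Y, ¬Z):
            × closes — contains both Z and ¬Z.
          branch 1.2.2 (add ¬Y, Z):
            (W ∨ ¬U): β-rule — branch into W  //  ¬U.
              branch 1.2.2.1 (add W):
                × closes — contains both W and ¬W.
              branch 1.2.2.2 (add ¬U):
                ○ open, literals {U=F, W=F, X=F, Y=F, Z=T}.
  branch 2 (add ¬(¬X → Z)):
    ¬(¬X → Z): α-rule — add ¬X, ¬Z.
    × closes — contains both Z and ¬Z.
4 branches closed, 1 open.
Each open branch fixes some atoms; the unmentioned ones are free. Counting distinct full assignments: branch {U=F, W=F, X=F, Y=F, Z=T} (V) contributes 2 new. Total: 2.

2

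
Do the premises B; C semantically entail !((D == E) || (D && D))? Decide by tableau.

Initial set: {B; C; !!((D == E) || (D && D))}.
!!((D == E) || (D && D)): β-rule — branch into (D == E)  //  (D && D).
  branch 1 (add (D == E)):
    (D == E): β-rule — branch into D, E  //  !D, !E.
      branch 1.1 (add D, E):
        ○ open, literals {B=T, C=T, D=T, E=T}.
      branch 1.2 (add !D, !E):
        ○ open, literals {B=T, C=T, D=F, E=F}.
  branch 2 (add (D && D)):
    (D && D): α-rule — add D, D.
    ○ open, literals {B=T, C=T, D=T}.
0 branches closed, 3 open.
An open branch gives a countermodel: B=T, C=T, D=T, E=T (unmentioned atoms arbitrary); the premises hold there but the conclusion fails.

No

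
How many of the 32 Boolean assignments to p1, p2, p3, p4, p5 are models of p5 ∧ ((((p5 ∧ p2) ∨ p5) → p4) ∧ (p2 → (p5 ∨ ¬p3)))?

8

Initial set: {(p5 ∧ ((((p5 ∧ p2) ∨ p5) → p4) ∧ (p2 → (p5 ∨ ¬p3))))}.
(p5 ∧ ((((p5 ∧ p2) ∨ p5) → p4) ∧ (p2 → (p5 ∨ ¬p3)))): α-rule — add p5, ((((p5 ∧ p2) ∨ p5) → p4) ∧ (p2 → (p5 ∨ ¬p3))).
((((p5 ∧ p2) ∨ p5) → p4) ∧ (p2 → (p5 ∨ ¬p3))): α-rule — add (((p5 ∧ p2) ∨ p5) → p4), (p2 → (p5 ∨ ¬p3)).
(((p5 ∧ p2) ∨ p5) → p4): β-rule — branch into ¬((p5 ∧ p2) ∨ p5)  //  p4.
  branch 1 (add ¬((p5 ∧ p2) ∨ p5)):
    ¬((p5 ∧ p2) ∨ p5): α-rule — add ¬(p5 ∧ p2), ¬p5.
    × closes — contains both p5 and ¬p5.
  branch 2 (add p4):
    (p2 → (p5 ∨ ¬p3)): β-rule — branch into ¬p2  //  (p5 ∨ ¬p3).
      branch 2.1 (add ¬p2):
        ○ open, literals {p2=false, p4=true, p5=true}.
      branch 2.2 (add (p5 ∨ ¬p3)):
        (p5 ∨ ¬p3): β-rule — branch into p5  //  ¬p3.
          branch 2.2.1 (add p5):
            ○ open, literals {p4=true, p5=true}.
          branch 2.2.2 (add ¬p3):
            ○ open, literals {p3=false, p4=true, p5=true}.
1 branch closed, 3 open.
Each open branch fixes some atoms; the unmentioned ones are free. Counting distinct full assignments: branch {p2=false, p4=true, p5=true} (p1, p3) contributes 4 new; branch {p4=true, p5=true} (p1, p2, p3) contributes 4 new; branch {p3=false, p4=true, p5=true} (p1, p2) contributes 0 new. Total: 8.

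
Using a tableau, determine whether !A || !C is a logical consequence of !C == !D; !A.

Yes

Initial set: {(!C == !D); !A; !(!A || !C)}.
!(!A || !C): α-rule — add !!A, !!C.
× closes — contains both A and !A.
All 1 branch closes.
Every branch closed, so the premises entail the conclusion.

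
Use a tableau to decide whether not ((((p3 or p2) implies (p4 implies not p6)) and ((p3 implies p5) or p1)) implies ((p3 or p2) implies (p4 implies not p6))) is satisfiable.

Initial set: {T not ((((p3 or p2) implies (p4 implies not p6)) and ((p3 implies p5) or p1)) implies ((p3 or p2) implies (p4 implies not p6)))}.
T not ((((p3 or p2) implies (p4 implies not p6)) and ((p3 implies p5) or p1)) implies ((p3 or p2) implies (p4 implies not p6))): α-rule — add T (((p3 or p2) implies (p4 implies not p6)) and ((p3 implies p5) or p1)), F ((p3 or p2) implies (p4 implies not p6)).
T (((p3 or p2) implies (p4 implies not p6)) and ((p3 implies p5) or p1)): α-rule — add T ((p3 or p2) implies (p4 implies not p6)), T ((p3 implies p5) or p1).
F ((p3 or p2) implies (p4 implies not p6)): α-rule — add T (p3 or p2), F (p4 implies not p6).
F (p4 implies not p6): α-rule — add T p4, F not p6.
T ((p3 or p2) implies (p4 implies not p6)): β-rule — branch into F (p3 or p2)  //  T (p4 implies not p6).
  branch 1 (add F (p3 or p2)):
    F (p3 or p2): α-rule — add F p3, F p2.
    T ((p3 implies p5) or p1): β-rule — branch into T (p3 implies p5)  //  T p1.
      branch 1.1 (add T (p3 implies p5)):
        T (p3 or p2): β-rule — branch into T p3  //  T p2.
          branch 1.1.1 (add T p3):
            × closes — contains both p3 and not p3.
          branch 1.1.2 (add T p2):
            × closes — contains both p2 and not p2.
      branch 1.2 (add T p1):
        T (p3 or p2): β-rule — branch into T p3  //  T p2.
          branch 1.2.1 (add T p3):
            × closes — contains both p3 and not p3.
          branch 1.2.2 (add T p2):
            × closes — contains both p2 and not p2.
  branch 2 (add T (p4 implies not p6)):
    T ((p3 implies p5) or p1): β-rule — branch into T (p3 implies p5)  //  T p1.
      branch 2.1 (add T (p3 implies p5)):
        T (p3 or p2): β-rule — branch into T p3  //  T p2.
          branch 2.1.1 (add T p3):
            T (p4 implies not p6): β-rule — branch into F p4  //  T not p6.
              branch 2.1.1.1 (add F p4):
                × closes — contains both p4 and not p4.
              branch 2.1.1.2 (add T not p6):
                × closes — contains both p6 and not p6.
          branch 2.1.2 (add T p2):
            T (p4 implies not p6): β-rule — branch into F p4  //  T not p6.
              branch 2.1.2.1 (add F p4):
                × closes — contains both p4 and not p4.
              branch 2.1.2.2 (add T not p6):
                × closes — contains both p6 and not p6.
      branch 2.2 (add T p1):
        T (p3 or p2): β-rule — branch into T p3  //  T p2.
          branch 2.2.1 (add T p3):
            T (p4 implies not p6): β-rule — branch into F p4  //  T not p6.
              branch 2.2.1.1 (add F p4):
                × closes — contains both p4 and not p4.
              branch 2.2.1.2 (add T not p6):
                × closes — contains both p6 and not p6.
          branch 2.2.2 (add T p2):
            T (p4 implies not p6): β-rule — branch into F p4  //  T not p6.
              branch 2.2.2.1 (add F p4):
                × closes — contains both p4 and not p4.
              branch 2.2.2.2 (add T not p6):
                × closes — contains both p6 and not p6.
All 12 branches close.
Every branch closed; the formula is unsatisfiable.

Unsatisfiable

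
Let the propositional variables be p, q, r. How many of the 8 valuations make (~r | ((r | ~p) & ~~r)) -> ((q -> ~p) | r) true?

Initial set: {((~r | ((r | ~p) & ~~r)) -> ((q -> ~p) | r))}.
((~r | ((r | ~p) & ~~r)) -> ((q -> ~p) | r)): β-rule — branch into ~(~r | ((r | ~p) & ~~r))  //  ((q -> ~p) | r).
  branch 1 (add ~(~r | ((r | ~p) & ~~r))):
    ~(~r | ((r | ~p) & ~~r)): α-rule — add ~~r, ~((r | ~p) & ~~r).
    ~((r | ~p) & ~~r): β-rule — branch into ~(r | ~p)  //  ~~~r.
      branch 1.1 (add ~(r | ~p)):
        ~(r | ~p): α-rule — add ~r, ~~p.
        × closes — contains both r and ~r.
      branch 1.2 (add ~~~r):
        ~~~r: drop double negation, giving ~r.
        × closes — contains both r and ~r.
  branch 2 (add ((q -> ~p) | r)):
    ((q -> ~p) | r): β-rule — branch into (q -> ~p)  //  r.
      branch 2.1 (add (q -> ~p)):
        (q -> ~p): β-rule — branch into ~q  //  ~p.
          branch 2.1.1 (add ~q):
            ○ open, literals {q=false}.
          branch 2.1.2 (add ~p):
            ○ open, literals {p=false}.
      branch 2.2 (add r):
        ○ open, literals {r=true}.
2 branches closed, 3 open.
Each open branch fixes some atoms; the unmentioned ones are free. Counting distinct full assignments: branch {q=false} (p, r) contributes 4 new; branch {p=false} (q, r) contributes 2 new; branch {r=true} (p, q) contributes 1 new. Total: 7.

7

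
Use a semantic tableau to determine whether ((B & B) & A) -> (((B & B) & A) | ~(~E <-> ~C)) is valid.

Valid

Assume the negation and expand:
Initial set: {~(((B & B) & A) -> (((B & B) & A) | ~(~E <-> ~C)))}.
~(((B & B) & A) -> (((B & B) & A) | ~(~E <-> ~C))): α-rule — add ((B & B) & A), ~(((B & B) & A) | ~(~E <-> ~C)).
((B & B) & A): α-rule — add (B & B), A.
~(((B & B) & A) | ~(~E <-> ~C)): α-rule — add ~((B & B) & A), ~~(~E <-> ~C).
(B & B): α-rule — add B, B.
~((B & B) & A): β-rule — branch into ~(B & B)  //  ~A.
  branch 1 (add ~(B & B)):
    ~~(~E <-> ~C): β-rule — branch into ~E, ~C  //  ~~E, ~~C.
      branch 1.1 (add ~E, ~C):
        ~(B & B): β-rule — branch into ~B  //  ~B.
          branch 1.1.1 (add ~B):
            × closes — contains both B and ~B.
          branch 1.1.2 (add ~B):
            × closes — contains both B and ~B.
      branch 1.2 (add ~~E, ~~C):
        ~(B & B): β-rule — branch into ~B  //  ~B.
          branch 1.2.1 (add ~B):
            × closes — contains both B and ~B.
          branch 1.2.2 (add ~B):
            × closes — contains both B and ~B.
  branch 2 (add ~A):
    × closes — contains both A and ~A.
All 5 branches close.
Every branch closed, so the negation is unsatisfiable and the formula is valid.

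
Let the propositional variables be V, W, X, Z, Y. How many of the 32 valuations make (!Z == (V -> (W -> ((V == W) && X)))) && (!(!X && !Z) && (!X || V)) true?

Initial set: {((!Z == (V -> (W -> ((V == W) && X)))) && (!(!X && !Z) && (!X || V)))}.
((!Z == (V -> (W -> ((V == W) && X)))) && (!(!X && !Z) && (!X || V))): α-rule — add (!Z == (V -> (W -> ((V == W) && X)))), (!(!X && !Z) && (!X || V)).
(!(!X && !Z) && (!X || V)): α-rule — add !(!X && !Z), (!X || V).
(!Z == (V -> (W -> ((V == W) && X)))): β-rule — branch into !Z, (V -> (W -> ((V == W) && X)))  //  !!Z, !(V -> (W -> ((V == W) && X))).
  branch 1 (add !Z, (V -> (W -> ((V == W) && X)))):
    !(!X && !Z): β-rule — branch into !!X  //  !!Z.
      branch 1.1 (add !!X):
        (!X || V): β-rule — branch into !X  //  V.
          branch 1.1.1 (add !X):
            × closes — contains both X and !X.
          branch 1.1.2 (add V):
            (V -> (W -> ((V == W) && X))): β-rule — branch into !V  //  (W -> ((V == W) && X)).
              branch 1.1.2.1 (add !V):
                × closes — contains both V and !V.
              branch 1.1.2.2 (add (W -> ((V == W) && X))):
                (W -> ((V == W) && X)): β-rule — branch into !W  //  ((V == W) && X).
                  branch 1.1.2.2.1 (add !W):
                    ○ open, literals {V=T, W=F, X=T, Z=F}.
                  branch 1.1.2.2.2 (add ((V == W) && X)):
                    ((V == W) && X): α-rule — add (V == W), X.
                    (V == W): β-rule — branch into V, W  //  !V, !W.
                      branch 1.1.2.2.2.1 (add V, W):
                        ○ open, literals {V=T, W=T, X=T, Z=F}.
                      branch 1.1.2.2.2.2 (add !V, !W):
                        × closes — contains both V and !V.
      branch 1.2 (add !!Z):
        × closes — contains both Z and !Z.
  branch 2 (add !!Z, !(V -> (W -> ((V == W) && X)))):
    !(V -> (W -> ((V == W) && X))): α-rule — add V, !(W -> ((V == W) && X)).
    !(W -> ((V == W) && X)): α-rule — add W, !((V == W) && X).
    !(!X && !Z): β-rule — branch into !!X  //  !!Z.
      branch 2.1 (add !!X):
        (!X || V): β-rule — branch into !X  //  V.
          branch 2.1.1 (add !X):
            × closes — contains both X and !X.
          branch 2.1.2 (add V):
            !((V == W) && X): β-rule — branch into !(V == W)  //  !X.
              branch 2.1.2.1 (add !(V == W)):
                !(V == W): β-rule — branch into V, !W  //  !V, W.
                  branch 2.1.2.1.1 (add V, !W):
                    × closes — contains both W and !W.
                  branch 2.1.2.1.2 (add !V, W):
                    × closes — contains both V and !V.
              branch 2.1.2.2 (add !X):
                × closes — contains both X and !X.
      branch 2.2 (add !!Z):
        (!X || V): β-rule — branch into !X  //  V.
          branch 2.2.1 (add !X):
            !((V == W) && X): β-rule — branch into !(V == W)  //  !X.
              branch 2.2.1.1 (add !(V == W)):
                !(V == W): β-rule — branch into V, !W  //  !V, W.
                  branch 2.2.1.1.1 (add V, !W):
                    × closes — contains both W and !W.
                  branch 2.2.1.1.2 (add !V, W):
                    × closes — contains both V and !V.
              branch 2.2.1.2 (add !X):
                ○ open, literals {V=T, W=T, X=F, Z=T}.
          branch 2.2.2 (add V):
            !((V == W) && X): β-rule — branch into !(V == W)  //  !X.
              branch 2.2.2.1 (add !(V == W)):
                !(V == W): β-rule — branch into V, !W  //  !V, W.
                  branch 2.2.2.1.1 (add V, !W):
                    × closes — contains both W and !W.
                  branch 2.2.2.1.2 (add !V, W):
                    × closes — contains both V and !V.
              branch 2.2.2.2 (add !X):
                ○ open, literals {V=T, W=T, X=F, Z=T}.
12 branches closed, 4 open.
Each open branch fixes some atoms; the unmentioned ones are free. Counting distinct full assignments: branch {V=T, W=F, X=T, Z=F} (Y) contributes 2 new; branch {V=T, W=T, X=T, Z=F} (Y) contributes 2 new; branch {V=T, W=T, X=F, Z=T} (Y) contributes 2 new; branch {V=T, W=T, X=F, Z=T} (Y) contributes 0 new. Total: 6.

6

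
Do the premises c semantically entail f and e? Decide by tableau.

Initial set: {T c; F (f and e)}.
F (f and e): β-rule — branch into F f  //  F e.
  branch 1 (add F f):
    ○ open, literals {c=1, f=0}.
  branch 2 (add F e):
    ○ open, literals {c=1, e=0}.
0 branches closed, 2 open.
An open branch gives a countermodel: c=1, f=0 (unmentioned atoms arbitrary); the premises hold there but the conclusion fails.

No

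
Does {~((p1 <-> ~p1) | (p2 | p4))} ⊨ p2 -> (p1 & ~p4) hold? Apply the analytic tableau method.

Initial set: {~((p1 <-> ~p1) | (p2 | p4)); ~(p2 -> (p1 & ~p4))}.
~((p1 <-> ~p1) | (p2 | p4)): α-rule — add ~(p1 <-> ~p1), ~(p2 | p4).
~(p2 -> (p1 & ~p4)): α-rule — add p2, ~(p1 & ~p4).
~(p2 | p4): α-rule — add ~p2, ~p4.
× closes — contains both p2 and ~p2.
All 1 branch closes.
Every branch closed, so the premises entail the conclusion.

Yes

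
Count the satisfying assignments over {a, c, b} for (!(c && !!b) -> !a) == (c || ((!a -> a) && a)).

Initial set: {((!(c && !!b) -> !a) == (c || ((!a -> a) && a)))}.
((!(c && !!b) -> !a) == (c || ((!a -> a) && a))): β-rule — branch into (!(c && !!b) -> !a), (c || ((!a -> a) && a))  //  !(!(c && !!b) -> !a), !(c || ((!a -> a) && a)).
  branch 1 (add (!(c && !!b) -> !a), (c || ((!a -> a) && a))):
    (!(c && !!b) -> !a): β-rule — branch into !!(c && !!b)  //  !a.
      branch 1.1 (add !!(c && !!b)):
        !!(c && !!b): α-rule — add c, !!b.
        !!b: drop double negation, giving b.
        (c || ((!a -> a) && a)): β-rule — branch into c  //  ((!a -> a) && a).
          branch 1.1.1 (add c):
            ○ open, literals {b=true, c=true}.
          branch 1.1.2 (add ((!a -> a) && a)):
            ((!a -> a) && a): α-rule — add (!a -> a), a.
            (!a -> a): β-rule — branch into !!a  //  a.
              branch 1.1.2.1 (add !!a):
                ○ open, literals {a=true, b=true, c=true}.
              branch 1.1.2.2 (add a):
                ○ open, literals {a=true, b=true, c=true}.
      branch 1.2 (add !a):
        (c || ((!a -> a) && a)): β-rule — branch into c  //  ((!a -> a) && a).
          branch 1.2.1 (add c):
            ○ open, literals {a=false, c=true}.
          branch 1.2.2 (add ((!a -> a) && a)):
            ((!a -> a) && a): α-rule — add (!a -> a), a.
            × closes — contains both a and !a.
  branch 2 (add !(!(c && !!b) -> !a), !(c || ((!a -> a) && a))):
    !(!(c && !!b) -> !a): α-rule — add !(c && !!b), !!a.
    !(c || ((!a -> a) && a)): α-rule — add !c, !((!a -> a) && a).
    !(c && !!b): β-rule — branch into !c  //  !!!b.
      branch 2.1 (add !c):
        !((!a -> a) && a): β-rule — branch into !(!a -> a)  //  !a.
          branch 2.1.1 (add !(!a -> a)):
            !(!a -> a): α-rule — add !a, !a.
            × closes — contains both a and !a.
          branch 2.1.2 (add !a):
            × closes — contains both a and !a.
      branch 2.2 (add !!!b):
        !!!b: drop double negation, giving !b.
        !((!a -> a) && a): β-rule — branch into !(!a -> a)  //  !a.
          branch 2.2.1 (add !(!a -> a)):
            !(!a -> a): α-rule — add !a, !a.
            × closes — contains both a and !a.
          branch 2.2.2 (add !a):
            × closes — contains both a and !a.
5 branches closed, 4 open.
Each open branch fixes some atoms; the unmentioned ones are free. Counting distinct full assignments: branch {b=true, c=true} (a) contributes 2 new; branch {a=true, b=true, c=true} (none free) contributes 0 new; branch {a=true, b=true, c=true} (none free) contributes 0 new; branch {a=false, c=true} (b) contributes 1 new. Total: 3.

3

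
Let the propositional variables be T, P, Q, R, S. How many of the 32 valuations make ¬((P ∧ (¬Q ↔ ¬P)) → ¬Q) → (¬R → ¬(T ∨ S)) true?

Initial set: {(¬((P ∧ (¬Q ↔ ¬P)) → ¬Q) → (¬R → ¬(T ∨ S)))}.
(¬((P ∧ (¬Q ↔ ¬P)) → ¬Q) → (¬R → ¬(T ∨ S))): β-rule — branch into ¬¬((P ∧ (¬Q ↔ ¬P)) → ¬Q)  //  (¬R → ¬(T ∨ S)).
  branch 1 (add ¬¬((P ∧ (¬Q ↔ ¬P)) → ¬Q)):
    ¬¬((P ∧ (¬Q ↔ ¬P)) → ¬Q): β-rule — branch into ¬(P ∧ (¬Q ↔ ¬P))  //  ¬Q.
      branch 1.1 (add ¬(P ∧ (¬Q ↔ ¬P))):
        ¬(P ∧ (¬Q ↔ ¬P)): β-rule — branch into ¬P  //  ¬(¬Q ↔ ¬P).
          branch 1.1.1 (add ¬P):
            ○ open, literals {P=F}.
          branch 1.1.2 (add ¬(¬Q ↔ ¬P)):
            ¬(¬Q ↔ ¬P): β-rule — branch into ¬Q, ¬¬P  //  ¬¬Q, ¬P.
              branch 1.1.2.1 (add ¬Q, ¬¬P):
                ○ open, literals {P=T, Q=F}.
              branch 1.1.2.2 (add ¬¬Q, ¬P):
                ○ open, literals {P=F, Q=T}.
      branch 1.2 (add ¬Q):
        ○ open, literals {Q=F}.
  branch 2 (add (¬R → ¬(T ∨ S))):
    (¬R → ¬(T ∨ S)): β-rule — branch into ¬¬R  //  ¬(T ∨ S).
      branch 2.1 (add ¬¬R):
        ○ open, literals {R=T}.
      branch 2.2 (add ¬(T ∨ S)):
        ¬(T ∨ S): α-rule — add ¬T, ¬S.
        ○ open, literals {S=F, T=F}.
0 branches closed, 6 open.
Each open branch fixes some atoms; the unmentioned ones are free. Counting distinct full assignments: branch {P=F} (T, Q, R, S) contributes 16 new; branch {P=T, Q=F} (T, R, S) contributes 8 new; branch {P=F, Q=T} (T, R, S) contributes 0 new; branch {Q=F} (T, P, R, S) contributes 0 new; branch {R=T} (T, P, Q, S) contributes 4 new; branch {S=F, T=F} (P, Q, R) contributes 1 new. Total: 29.

29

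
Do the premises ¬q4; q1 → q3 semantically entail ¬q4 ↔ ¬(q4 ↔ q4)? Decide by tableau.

Initial set: {¬q4; (q1 → q3); ¬(¬q4 ↔ ¬(q4 ↔ q4))}.
(q1 → q3): β-rule — branch into ¬q1  //  q3.
  branch 1 (add ¬q1):
    ¬(¬q4 ↔ ¬(q4 ↔ q4)): β-rule — branch into ¬q4, ¬¬(q4 ↔ q4)  //  ¬¬q4, ¬(q4 ↔ q4).
      branch 1.1 (add ¬q4, ¬¬(q4 ↔ q4)):
        ¬¬(q4 ↔ q4): β-rule — branch into q4, q4  //  ¬q4, ¬q4.
          branch 1.1.1 (add q4, q4):
            × closes — contains both q4 and ¬q4.
          branch 1.1.2 (add ¬q4, ¬q4):
            ○ open, literals {q1=false, q4=false}.
      branch 1.2 (add ¬¬q4, ¬(q4 ↔ q4)):
        × closes — contains both q4 and ¬q4.
  branch 2 (add q3):
    ¬(¬q4 ↔ ¬(q4 ↔ q4)): β-rule — branch into ¬q4, ¬¬(q4 ↔ q4)  //  ¬¬q4, ¬(q4 ↔ q4).
      branch 2.1 (add ¬q4, ¬¬(q4 ↔ q4)):
        ¬¬(q4 ↔ q4): β-rule — branch into q4, q4  //  ¬q4, ¬q4.
          branch 2.1.1 (add q4, q4):
            × closes — contains both q4 and ¬q4.
          branch 2.1.2 (add ¬q4, ¬q4):
            ○ open, literals {q3=true, q4=false}.
      branch 2.2 (add ¬¬q4, ¬(q4 ↔ q4)):
        × closes — contains both q4 and ¬q4.
4 branches closed, 2 open.
An open branch gives a countermodel: q1=false, q4=false (unmentioned atoms arbitrary); the premises hold there but the conclusion fails.

No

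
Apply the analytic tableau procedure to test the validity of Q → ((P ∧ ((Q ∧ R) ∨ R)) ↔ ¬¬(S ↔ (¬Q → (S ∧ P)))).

Not valid

Assume the negation and expand:
Initial set: {¬(Q → ((P ∧ ((Q ∧ R) ∨ R)) ↔ ¬¬(S ↔ (¬Q → (S ∧ P)))))}.
¬(Q → ((P ∧ ((Q ∧ R) ∨ R)) ↔ ¬¬(S ↔ (¬Q → (S ∧ P))))): α-rule — add Q, ¬((P ∧ ((Q ∧ R) ∨ R)) ↔ ¬¬(S ↔ (¬Q → (S ∧ P)))).
¬((P ∧ ((Q ∧ R) ∨ R)) ↔ ¬¬(S ↔ (¬Q → (S ∧ P)))): β-rule — branch into (P ∧ ((Q ∧ R) ∨ R)), ¬¬¬(S ↔ (¬Q → (S ∧ P)))  //  ¬(P ∧ ((Q ∧ R) ∨ R)), ¬¬(S ↔ (¬Q → (S ∧ P))).
  branch 1 (add (P ∧ ((Q ∧ R) ∨ R)), ¬¬¬(S ↔ (¬Q → (S ∧ P)))):
    (P ∧ ((Q ∧ R) ∨ R)): α-rule — add P, ((Q ∧ R) ∨ R).
    ¬¬¬(S ↔ (¬Q → (S ∧ P))): drop double negation, giving ¬(S ↔ (¬Q → (S ∧ P))).
    ((Q ∧ R) ∨ R): β-rule — branch into (Q ∧ R)  //  R.
      branch 1.1 (add (Q ∧ R)):
        (Q ∧ R): α-rule — add Q, R.
        ¬(S ↔ (¬Q → (S ∧ P))): β-rule — branch into S, ¬(¬Q → (S ∧ P))  //  ¬S, (¬Q → (S ∧ P)).
          branch 1.1.1 (add S, ¬(¬Q → (S ∧ P))):
            ¬(¬Q → (S ∧ P)): α-rule — add ¬Q, ¬(S ∧ P).
            × closes — contains both Q and ¬Q.
          branch 1.1.2 (add ¬S, (¬Q → (S ∧ P))):
            (¬Q → (S ∧ P)): β-rule — branch into ¬¬Q  //  (S ∧ P).
              branch 1.1.2.1 (add ¬¬Q):
                ○ open, literals {P=T, Q=T, R=T, S=F}.
              branch 1.1.2.2 (add (S ∧ P)):
                (S ∧ P): α-rule — add S, P.
                × closes — contains both S and ¬S.
      branch 1.2 (add R):
        ¬(S ↔ (¬Q → (S ∧ P))): β-rule — branch into S, ¬(¬Q → (S ∧ P))  //  ¬S, (¬Q → (S ∧ P)).
          branch 1.2.1 (add S, ¬(¬Q → (S ∧ P))):
            ¬(¬Q → (S ∧ P)): α-rule — add ¬Q, ¬(S ∧ P).
            × closes — contains both Q and ¬Q.
          branch 1.2.2 (add ¬S, (¬Q → (S ∧ P))):
            (¬Q → (S ∧ P)): β-rule — branch into ¬¬Q  //  (S ∧ P).
              branch 1.2.2.1 (add ¬¬Q):
                ○ open, literals {P=T, Q=T, R=T, S=F}.
              branch 1.2.2.2 (add (S ∧ P)):
                (S ∧ P): α-rule — add S, P.
                × closes — contains both S and ¬S.
  branch 2 (add ¬(P ∧ ((Q ∧ R) ∨ R)), ¬¬(S ↔ (¬Q → (S ∧ P)))):
    ¬¬(S ↔ (¬Q → (S ∧ P))): drop double negation, giving (S ↔ (¬Q → (S ∧ P))).
    ¬(P ∧ ((Q ∧ R) ∨ R)): β-rule — branch into ¬P  //  ¬((Q ∧ R) ∨ R).
      branch 2.1 (add ¬P):
        (S ↔ (¬Q → (S ∧ P))): β-rule — branch into S, (¬Q → (S ∧ P))  //  ¬S, ¬(¬Q → (S ∧ P)).
          branch 2.1.1 (add S, (¬Q → (S ∧ P))):
            (¬Q → (S ∧ P)): β-rule — branch into ¬¬Q  //  (S ∧ P).
              branch 2.1.1.1 (add ¬¬Q):
                ○ open, literals {P=F, Q=T, S=T}.
              branch 2.1.1.2 (add (S ∧ P)):
                (S ∧ P): α-rule — add S, P.
                × closes — contains both P and ¬P.
          branch 2.1.2 (add ¬S, ¬(¬Q → (S ∧ P))):
            ¬(¬Q → (S ∧ P)): α-rule — add ¬Q, ¬(S ∧ P).
            × closes — contains both Q and ¬Q.
      branch 2.2 (add ¬((Q ∧ R) ∨ R)):
        ¬((Q ∧ R) ∨ R): α-rule — add ¬(Q ∧ R), ¬R.
        (S ↔ (¬Q → (S ∧ P))): β-rule — branch into S, (¬Q → (S ∧ P))  //  ¬S, ¬(¬Q → (S ∧ P)).
          branch 2.2.1 (add S, (¬Q → (S ∧ P))):
            ¬(Q ∧ R): β-rule — branch into ¬Q  //  ¬R.
              branch 2.2.1.1 (add ¬Q):
                × closes — contains both Q and ¬Q.
              branch 2.2.1.2 (add ¬R):
                (¬Q → (S ∧ P)): β-rule — branch into ¬¬Q  //  (S ∧ P).
                  branch 2.2.1.2.1 (add ¬¬Q):
                    ○ open, literals {Q=T, R=F, S=T}.
                  branch 2.2.1.2.2 (add (S ∧ P)):
                    (S ∧ P): α-rule — add S, P.
                    ○ open, literals {P=T, Q=T, R=F, S=T}.
          branch 2.2.2 (add ¬S, ¬(¬Q → (S ∧ P))):
            ¬(¬Q → (S ∧ P)): α-rule — add ¬Q, ¬(S ∧ P).
            × closes — contains both Q and ¬Q.
8 branches closed, 5 open.
An open branch gives a countermodel: P=T, Q=T, R=T, S=F (unmentioned atoms arbitrary); under it the original formula is false.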